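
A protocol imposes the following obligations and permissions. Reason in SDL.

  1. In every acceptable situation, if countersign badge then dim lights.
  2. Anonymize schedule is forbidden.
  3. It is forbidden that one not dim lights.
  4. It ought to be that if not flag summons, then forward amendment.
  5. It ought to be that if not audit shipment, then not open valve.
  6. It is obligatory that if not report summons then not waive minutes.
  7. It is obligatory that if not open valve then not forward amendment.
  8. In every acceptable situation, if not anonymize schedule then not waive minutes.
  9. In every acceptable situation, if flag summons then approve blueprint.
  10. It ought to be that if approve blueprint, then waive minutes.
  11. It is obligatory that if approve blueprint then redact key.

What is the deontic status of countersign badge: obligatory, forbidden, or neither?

Premise 1 is O(countersign_badge → dim_lights); even if O(dim_lights) held, inferring O(countersign_badge) would be affirming the consequent — invalid.
No premise or chain of K-axiom applications forces O(countersign_badge), and none forces O(¬countersign_badge). So countersign_badge is neither obligatory nor forbidden under these norms.

Neither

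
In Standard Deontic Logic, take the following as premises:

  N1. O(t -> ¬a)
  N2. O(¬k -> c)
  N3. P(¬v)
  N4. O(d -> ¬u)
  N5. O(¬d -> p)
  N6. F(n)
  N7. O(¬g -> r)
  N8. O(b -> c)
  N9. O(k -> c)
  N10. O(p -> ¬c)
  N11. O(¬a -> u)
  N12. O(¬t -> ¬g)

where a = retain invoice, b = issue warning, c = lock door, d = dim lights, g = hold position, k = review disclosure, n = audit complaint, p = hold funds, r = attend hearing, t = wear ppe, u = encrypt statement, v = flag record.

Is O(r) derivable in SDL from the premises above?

Premises 2 and 9 are O(¬k -> c) and O(k -> c); every ideal world satisfies ¬k or k, so in either case c holds — hence O(c).
The contrapositive of premise 10 (O(p -> ¬c)) is O(c -> ¬p), and O(c) is already established, so O(¬p).
Premise 5, O(¬d -> p), contraposes to O(¬p -> d); with O(¬p) we get O(d).
Applying K to premise 4 (O(d -> ¬u)) and O(d) yields O(¬u).
Premise 11 is O(¬a -> u); contrapositively O(¬u -> a). Since O(¬u) holds, K gives O(a).
Premise 1, O(t -> ¬a), contraposes to O(a -> ¬t); with O(a) we get O(¬t).
Applying K to premise 12 (O(¬t -> ¬g)) and O(¬t) yields O(¬g).
With premise 7, O(¬g -> r), the K-axiom yields O(r).
Premises 3, 6, 8 do not contribute to this derivation.
So O(r) follows.

Yes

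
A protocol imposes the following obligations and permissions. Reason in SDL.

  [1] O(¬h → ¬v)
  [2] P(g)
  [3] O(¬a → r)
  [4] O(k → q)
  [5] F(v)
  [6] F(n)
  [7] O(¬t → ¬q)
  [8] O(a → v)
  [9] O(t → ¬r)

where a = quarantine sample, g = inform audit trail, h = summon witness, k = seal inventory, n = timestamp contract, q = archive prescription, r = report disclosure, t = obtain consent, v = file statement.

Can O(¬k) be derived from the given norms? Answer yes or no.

F(v) at premise 5 means O(¬v).
The contrapositive of premise 8 (O(a → v)) is O(¬v → ¬a), and O(¬v) is already established, so O(¬a).
Applying K to premise 3 (O(¬a → r)) and O(¬a) yields O(r).
Premise 9 is O(t → ¬r); contrapositively O(r → ¬t). Since O(r) holds, K gives O(¬t).
Applying K to premise 7 (O(¬t → ¬q)) and O(¬t) yields O(¬q).
The contrapositive of premise 4 (O(k → q)) is O(¬q → ¬k), and O(¬q) is already established, so O(¬k).
Premises 1, 2, 6 do not contribute to this derivation.
So O(¬k) follows.

Yes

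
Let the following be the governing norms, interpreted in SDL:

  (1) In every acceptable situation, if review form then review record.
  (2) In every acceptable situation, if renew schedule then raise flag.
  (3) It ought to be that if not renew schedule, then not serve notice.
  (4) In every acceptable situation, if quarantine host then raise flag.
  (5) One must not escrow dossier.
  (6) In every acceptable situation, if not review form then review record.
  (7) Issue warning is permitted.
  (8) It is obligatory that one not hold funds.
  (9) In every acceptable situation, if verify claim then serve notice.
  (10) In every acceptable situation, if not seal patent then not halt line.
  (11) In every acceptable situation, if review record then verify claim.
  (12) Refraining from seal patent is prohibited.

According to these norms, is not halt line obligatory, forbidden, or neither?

Neither

Premise 10 is O(¬seal_patent → ¬halt_line), but O(¬seal_patent) is not derivable from the premises, so it does not yield O(¬halt_line).
No premise or chain of K-axiom applications forces O(¬halt_line), and none forces O(halt_line). So ¬halt_line is neither obligatory nor forbidden under these norms.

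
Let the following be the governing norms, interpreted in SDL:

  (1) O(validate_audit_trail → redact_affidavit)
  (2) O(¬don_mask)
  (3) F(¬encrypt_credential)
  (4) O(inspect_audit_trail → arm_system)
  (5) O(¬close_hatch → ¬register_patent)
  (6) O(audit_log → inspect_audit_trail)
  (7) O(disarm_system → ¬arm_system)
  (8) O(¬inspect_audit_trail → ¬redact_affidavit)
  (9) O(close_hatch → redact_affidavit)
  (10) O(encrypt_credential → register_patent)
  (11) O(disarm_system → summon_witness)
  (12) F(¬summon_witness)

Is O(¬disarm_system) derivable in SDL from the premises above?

Yes

F(¬encrypt_credential) at premise 3 means O(encrypt_credential).
Premise 10 is O(encrypt_credential → register_patent); since O(encrypt_credential), deontic closure gives O(register_patent).
The contrapositive of premise 5 (O(¬close_hatch → ¬register_patent)) is O(register_patent → close_hatch), and O(register_patent) is already established, so O(close_hatch).
Premise 9 is O(close_hatch → redact_affidavit); since O(close_hatch), deontic closure gives O(redact_affidavit).
Premise 8 is O(¬inspect_audit_trail → ¬redact_affidavit); contrapositively O(redact_affidavit → inspect_audit_trail). Since O(redact_affidavit) holds, K gives O(inspect_audit_trail).
With premise 4, O(inspect_audit_trail → arm_system), the K-axiom yields O(arm_system).
Premise 7, O(disarm_system → ¬arm_system), contraposes to O(arm_system → ¬disarm_system); with O(arm_system) we get O(¬disarm_system).
Premises 1, 2, 6, 11, 12 do not contribute to this derivation.
So O(¬disarm_system) follows.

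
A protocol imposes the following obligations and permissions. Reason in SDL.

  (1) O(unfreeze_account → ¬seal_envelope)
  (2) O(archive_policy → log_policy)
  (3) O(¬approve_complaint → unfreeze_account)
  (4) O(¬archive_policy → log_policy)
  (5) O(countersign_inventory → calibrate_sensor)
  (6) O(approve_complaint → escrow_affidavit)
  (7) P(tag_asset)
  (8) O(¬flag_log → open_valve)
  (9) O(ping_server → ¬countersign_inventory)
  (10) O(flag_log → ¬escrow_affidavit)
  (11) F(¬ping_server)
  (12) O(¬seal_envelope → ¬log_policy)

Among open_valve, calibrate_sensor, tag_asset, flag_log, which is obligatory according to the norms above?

open_valve

Premises 4 and 2 cover both cases: O(¬archive_policy → log_policy) and O(archive_policy → log_policy). Since ¬archive_policy ∨ archive_policy is a tautology, O(log_policy) follows.
Premise 12, O(¬seal_envelope → ¬log_policy), contraposes to O(log_policy → seal_envelope); with O(log_policy) we get O(seal_envelope).
The contrapositive of premise 1 (O(unfreeze_account → ¬seal_envelope)) is O(seal_envelope → ¬unfreeze_account), and O(seal_envelope) is already established, so O(¬unfreeze_account).
The contrapositive of premise 3 (O(¬approve_complaint → unfreeze_account)) is O(¬unfreeze_account → approve_complaint), and O(¬unfreeze_account) is already established, so O(approve_complaint).
With premise 6, O(approve_complaint → escrow_affidavit), the K-axiom yields O(escrow_affidavit).
The contrapositive of premise 10 (O(flag_log → ¬escrow_affidavit)) is O(escrow_affidavit → ¬flag_log), and O(escrow_affidavit) is already established, so O(¬flag_log).
With premise 8, O(¬flag_log → open_valve), the K-axiom yields O(open_valve).
So O(open_valve) holds — open_valve is obligatory. None of the other listed options is made obligatory by any chain of premises.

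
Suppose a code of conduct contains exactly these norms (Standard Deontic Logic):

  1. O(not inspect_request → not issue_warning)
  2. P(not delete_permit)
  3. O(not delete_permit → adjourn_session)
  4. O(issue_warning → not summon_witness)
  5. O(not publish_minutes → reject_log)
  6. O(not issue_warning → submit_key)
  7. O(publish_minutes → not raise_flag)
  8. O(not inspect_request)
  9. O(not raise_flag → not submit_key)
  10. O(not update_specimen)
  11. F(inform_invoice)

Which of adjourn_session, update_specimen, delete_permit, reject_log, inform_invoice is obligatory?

Premise 8 gives O(not inspect_request).
Premise 1 is O(not inspect_request → not issue_warning); since O(not inspect_request), deontic closure gives O(not issue_warning).
Premise 6 is O(not issue_warning → submit_key); since O(not issue_warning), deontic closure gives O(submit_key).
Premise 9 is O(not raise_flag → not submit_key); contrapositively O(submit_key → raise_flag). Since O(submit_key) holds, K gives O(raise_flag).
Premise 7 is O(publish_minutes → not raise_flag); contrapositively O(raise_flag → not publish_minutes). Since O(raise_flag) holds, K gives O(not publish_minutes).
Applying K to premise 5 (O(not publish_minutes → reject_log)) and O(not publish_minutes) yields O(reject_log).
So O(reject_log) holds — reject_log is obligatory. None of the other listed options is made obligatory by any chain of premises.

reject_log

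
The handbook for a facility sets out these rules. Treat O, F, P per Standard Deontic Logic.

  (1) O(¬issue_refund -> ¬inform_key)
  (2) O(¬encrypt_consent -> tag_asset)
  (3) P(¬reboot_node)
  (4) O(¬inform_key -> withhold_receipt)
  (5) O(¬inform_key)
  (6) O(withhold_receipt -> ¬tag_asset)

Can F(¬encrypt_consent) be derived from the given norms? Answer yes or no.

Yes

Premise 5 gives O(¬inform_key).
With premise 4, O(¬inform_key -> withhold_receipt), the K-axiom yields O(withhold_receipt).
With premise 6, O(withhold_receipt -> ¬tag_asset), the K-axiom yields O(¬tag_asset).
Premise 2, O(¬encrypt_consent -> tag_asset), contraposes to O(¬tag_asset -> encrypt_consent); with O(¬tag_asset) we get O(encrypt_consent).
Premises 1, 3 do not contribute to this derivation.
So O(encrypt_consent) holds, i.e. F(¬encrypt_consent). The claim follows.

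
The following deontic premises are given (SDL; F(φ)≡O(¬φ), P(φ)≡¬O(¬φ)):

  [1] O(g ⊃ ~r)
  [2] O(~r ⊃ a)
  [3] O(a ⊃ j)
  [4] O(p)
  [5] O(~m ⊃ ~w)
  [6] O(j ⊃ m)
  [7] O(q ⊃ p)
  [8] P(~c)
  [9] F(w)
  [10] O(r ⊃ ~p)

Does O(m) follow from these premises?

Yes

From premise 4 we have O(p).
Premise 10 is O(r ⊃ ~p); contrapositively O(p ⊃ ~r). Since O(p) holds, K gives O(~r).
From O(~r) and premise 2, O(~r ⊃ a), we obtain O(a).
Premise 3 is O(a ⊃ j); since O(a), deontic closure gives O(j).
Premise 6 is O(j ⊃ m); since O(j), deontic closure gives O(m).
Premises 1, 5, 7, 8, 9 do not contribute to this derivation.
So O(m) follows.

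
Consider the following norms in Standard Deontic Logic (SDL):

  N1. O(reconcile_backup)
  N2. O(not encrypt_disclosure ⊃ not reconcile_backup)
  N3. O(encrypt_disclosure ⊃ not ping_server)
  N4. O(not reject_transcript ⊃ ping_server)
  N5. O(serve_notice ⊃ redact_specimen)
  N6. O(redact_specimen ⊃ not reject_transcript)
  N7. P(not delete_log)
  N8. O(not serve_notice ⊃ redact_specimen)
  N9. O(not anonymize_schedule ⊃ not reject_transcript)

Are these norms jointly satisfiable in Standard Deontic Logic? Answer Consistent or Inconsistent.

Inconsistent

By case analysis on not serve_notice: premise 8 gives O(not serve_notice ⊃ redact_specimen) and premise 5 gives O(serve_notice ⊃ redact_specimen), so O(redact_specimen) either way.
Applying K to premise 6 (O(redact_specimen ⊃ not reject_transcript)) and O(redact_specimen) yields O(not reject_transcript).
Applying K to premise 4 (O(not reject_transcript ⊃ ping_server)) and O(not reject_transcript) yields O(ping_server).
Premise 3, O(encrypt_disclosure ⊃ not ping_server), contraposes to O(ping_server ⊃ not encrypt_disclosure); with O(ping_server) we get O(not encrypt_disclosure).
Premise 2 is O(not encrypt_disclosure ⊃ not reconcile_backup); since O(not encrypt_disclosure), deontic closure gives O(not reconcile_backup).
But premise 1 directly asserts O(reconcile_backup).
We now have both O(not reconcile_backup) and O(reconcile_backup) — reconcile_backup is simultaneously obligatory and forbidden, violating the D-axiom.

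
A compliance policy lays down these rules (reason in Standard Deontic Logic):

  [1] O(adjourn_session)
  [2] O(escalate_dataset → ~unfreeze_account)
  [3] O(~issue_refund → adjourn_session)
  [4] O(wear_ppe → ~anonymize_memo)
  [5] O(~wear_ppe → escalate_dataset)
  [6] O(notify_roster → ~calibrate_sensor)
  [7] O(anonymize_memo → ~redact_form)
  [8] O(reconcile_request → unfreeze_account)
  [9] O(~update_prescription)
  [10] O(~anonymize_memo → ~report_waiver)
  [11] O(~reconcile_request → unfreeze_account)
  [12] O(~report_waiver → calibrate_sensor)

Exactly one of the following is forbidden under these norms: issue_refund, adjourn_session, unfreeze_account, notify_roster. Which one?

Premises 8 and 11 cover both cases: O(reconcile_request → unfreeze_account) and O(~reconcile_request → unfreeze_account). Since reconcile_request ∨ ~reconcile_request is a tautology, O(unfreeze_account) follows.
Premise 2 is O(escalate_dataset → ~unfreeze_account); contrapositively O(unfreeze_account → ~escalate_dataset). Since O(unfreeze_account) holds, K gives O(~escalate_dataset).
Premise 5, O(~wear_ppe → escalate_dataset), contraposes to O(~escalate_dataset → wear_ppe); with O(~escalate_dataset) we get O(wear_ppe).
From O(wear_ppe) and premise 4, O(wear_ppe → ~anonymize_memo), we obtain O(~anonymize_memo).
Applying K to premise 10 (O(~anonymize_memo → ~report_waiver)) and O(~anonymize_memo) yields O(~report_waiver).
From O(~report_waiver) and premise 12, O(~report_waiver → calibrate_sensor), we obtain O(calibrate_sensor).
The contrapositive of premise 6 (O(notify_roster → ~calibrate_sensor)) is O(calibrate_sensor → ~notify_roster), and O(calibrate_sensor) is already established, so O(~notify_roster).
So O(~notify_roster) holds, i.e. notify_roster is forbidden. None of the other listed options is forbidden under the premises.

notify_roster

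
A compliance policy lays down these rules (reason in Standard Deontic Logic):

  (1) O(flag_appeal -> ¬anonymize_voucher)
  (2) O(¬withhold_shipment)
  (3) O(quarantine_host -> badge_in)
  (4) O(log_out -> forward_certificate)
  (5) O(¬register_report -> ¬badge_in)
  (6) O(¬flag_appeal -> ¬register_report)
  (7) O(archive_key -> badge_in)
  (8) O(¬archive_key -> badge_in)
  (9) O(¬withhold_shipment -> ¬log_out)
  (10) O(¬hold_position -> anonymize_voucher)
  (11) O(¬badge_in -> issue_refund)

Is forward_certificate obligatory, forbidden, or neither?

Neither

Premise 4 is O(log_out -> forward_certificate), but O(log_out) is not derivable from the premises, so it does not yield O(forward_certificate).
No premise or chain of K-axiom applications forces O(forward_certificate), and none forces O(¬forward_certificate). So forward_certificate is neither obligatory nor forbidden under these norms.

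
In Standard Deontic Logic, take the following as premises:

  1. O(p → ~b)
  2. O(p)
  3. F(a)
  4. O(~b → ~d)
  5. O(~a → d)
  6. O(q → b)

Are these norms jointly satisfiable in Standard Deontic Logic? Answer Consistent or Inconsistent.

Inconsistent

Premise 3, F(a), is equivalent to O(~a).
From O(~a) and premise 5, O(~a → d), we obtain O(d).
Premise 4, O(~b → ~d), contraposes to O(d → b); with O(d) we get O(b).
Premise 1, O(p → ~b), contraposes to O(b → ~p); with O(b) we get O(~p).
Yet premise 2 states O(p).
We now have both O(~p) and O(p) — p is simultaneously obligatory and forbidden, violating the D-axiom.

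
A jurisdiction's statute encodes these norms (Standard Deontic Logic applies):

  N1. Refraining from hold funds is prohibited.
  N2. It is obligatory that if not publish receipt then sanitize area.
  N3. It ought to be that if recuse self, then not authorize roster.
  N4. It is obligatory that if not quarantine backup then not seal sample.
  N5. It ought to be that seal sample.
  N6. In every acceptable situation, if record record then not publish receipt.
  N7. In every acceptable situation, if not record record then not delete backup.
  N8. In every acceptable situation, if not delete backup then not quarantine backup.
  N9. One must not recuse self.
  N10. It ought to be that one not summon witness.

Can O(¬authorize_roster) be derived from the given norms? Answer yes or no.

Premise 3 is O(recuse_self → ¬authorize_roster), but O(recuse_self) is not derivable from the premises, so it does not yield O(¬authorize_roster).
No other premise forces O(¬authorize_roster). An ideal world satisfying every premise can still have ¬authorize_roster false, so O(¬authorize_roster) is not derivable.

No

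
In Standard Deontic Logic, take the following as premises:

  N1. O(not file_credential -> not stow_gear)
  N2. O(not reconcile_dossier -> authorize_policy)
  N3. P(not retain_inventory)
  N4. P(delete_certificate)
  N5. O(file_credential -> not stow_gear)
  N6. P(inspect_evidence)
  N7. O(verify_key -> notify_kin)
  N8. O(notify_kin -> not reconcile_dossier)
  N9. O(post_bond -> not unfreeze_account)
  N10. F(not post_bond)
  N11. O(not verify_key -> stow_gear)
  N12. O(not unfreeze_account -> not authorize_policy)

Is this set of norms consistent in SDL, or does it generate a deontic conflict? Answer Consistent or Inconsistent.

Premises 1 and 5 are O(not file_credential -> not stow_gear) and O(file_credential -> not stow_gear); every ideal world satisfies not file_credential or file_credential, so in either case not stow_gear holds — hence O(not stow_gear).
Premise 11, O(not verify_key -> stow_gear), contraposes to O(not stow_gear -> verify_key); with O(not stow_gear) we get O(verify_key).
From O(verify_key) and premise 7, O(verify_key -> notify_kin), we obtain O(notify_kin).
With premise 8, O(notify_kin -> not reconcile_dossier), the K-axiom yields O(not reconcile_dossier).
Premise 2 is O(not reconcile_dossier -> authorize_policy); since O(not reconcile_dossier), deontic closure gives O(authorize_policy).
The contrapositive of premise 12 (O(not unfreeze_account -> not authorize_policy)) is O(authorize_policy -> unfreeze_account), and O(authorize_policy) is already established, so O(unfreeze_account).
The contrapositive of premise 9 (O(post_bond -> not unfreeze_account)) is O(unfreeze_account -> not post_bond), and O(unfreeze_account) is already established, so O(not post_bond).
Yet premise 10 is F(not post_bond), i.e. O(post_bond).
We now have both O(not post_bond) and O(post_bond) — post_bond is simultaneously obligatory and forbidden, violating the D-axiom.

Inconsistent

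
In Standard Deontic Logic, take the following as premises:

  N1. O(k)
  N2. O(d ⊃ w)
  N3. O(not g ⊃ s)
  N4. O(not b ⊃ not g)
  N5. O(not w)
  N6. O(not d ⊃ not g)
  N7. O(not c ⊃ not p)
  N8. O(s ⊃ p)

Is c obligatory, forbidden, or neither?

Obligatory

Premise 5 gives O(not w).
Premise 2 is O(d ⊃ w); contrapositively O(not w ⊃ not d). Since O(not w) holds, K gives O(not d).
Premise 6 is O(not d ⊃ not g); since O(not d), deontic closure gives O(not g).
With premise 3, O(not g ⊃ s), the K-axiom yields O(s).
With premise 8, O(s ⊃ p), the K-axiom yields O(p).
Premise 7, O(not c ⊃ not p), contraposes to O(p ⊃ c); with O(p) we get O(c).
Premises 1, 4 do not contribute to this derivation.
Hence c is obligatory.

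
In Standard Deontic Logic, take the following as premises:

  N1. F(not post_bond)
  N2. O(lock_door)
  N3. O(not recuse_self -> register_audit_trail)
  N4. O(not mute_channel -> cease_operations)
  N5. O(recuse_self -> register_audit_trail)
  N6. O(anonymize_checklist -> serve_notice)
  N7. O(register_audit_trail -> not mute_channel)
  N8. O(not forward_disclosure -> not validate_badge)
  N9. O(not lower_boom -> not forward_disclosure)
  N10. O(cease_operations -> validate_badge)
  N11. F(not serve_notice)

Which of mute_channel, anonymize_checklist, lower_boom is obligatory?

lower_boom

Premises 3 and 5 are O(not recuse_self -> register_audit_trail) and O(recuse_self -> register_audit_trail); every ideal world satisfies not recuse_self or recuse_self, so in either case register_audit_trail holds — hence O(register_audit_trail).
Applying K to premise 7 (O(register_audit_trail -> not mute_channel)) and O(register_audit_trail) yields O(not mute_channel).
Applying K to premise 4 (O(not mute_channel -> cease_operations)) and O(not mute_channel) yields O(cease_operations).
Applying K to premise 10 (O(cease_operations -> validate_badge)) and O(cease_operations) yields O(validate_badge).
Premise 8 is O(not forward_disclosure -> not validate_badge); contrapositively O(validate_badge -> forward_disclosure). Since O(validate_badge) holds, K gives O(forward_disclosure).
The contrapositive of premise 9 (O(not lower_boom -> not forward_disclosure)) is O(forward_disclosure -> lower_boom), and O(forward_disclosure) is already established, so O(lower_boom).
So O(lower_boom) holds — lower_boom is obligatory. None of the other listed options is made obligatory by any chain of premises.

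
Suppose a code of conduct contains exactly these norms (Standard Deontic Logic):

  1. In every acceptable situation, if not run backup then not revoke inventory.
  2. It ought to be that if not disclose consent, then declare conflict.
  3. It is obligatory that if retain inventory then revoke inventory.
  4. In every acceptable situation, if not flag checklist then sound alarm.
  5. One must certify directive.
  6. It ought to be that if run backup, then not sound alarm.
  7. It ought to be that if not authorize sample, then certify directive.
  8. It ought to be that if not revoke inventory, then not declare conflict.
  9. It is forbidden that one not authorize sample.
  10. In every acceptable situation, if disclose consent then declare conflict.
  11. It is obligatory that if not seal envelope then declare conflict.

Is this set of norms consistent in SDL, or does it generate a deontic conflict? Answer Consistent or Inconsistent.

Consistent

Premise 7 is O(¬authorize_sample → certify_directive); even if O(certify_directive) held, inferring O(¬authorize_sample) would be affirming the consequent — invalid.
So O(¬authorize_sample) is not derivable, and the apparent clash with O(authorize_sample) does not arise.
A world satisfying every obligation exists (e.g. authorize_sample=true, certify_directive=true, declare_conflict=true, disclose_consent=false, flag_checklist=true, retain_inventory=false, revoke_inventory=true, run_backup=true, seal_envelope=false, sound_alarm=false); no atom is both obligatory and forbidden, so the set is consistent.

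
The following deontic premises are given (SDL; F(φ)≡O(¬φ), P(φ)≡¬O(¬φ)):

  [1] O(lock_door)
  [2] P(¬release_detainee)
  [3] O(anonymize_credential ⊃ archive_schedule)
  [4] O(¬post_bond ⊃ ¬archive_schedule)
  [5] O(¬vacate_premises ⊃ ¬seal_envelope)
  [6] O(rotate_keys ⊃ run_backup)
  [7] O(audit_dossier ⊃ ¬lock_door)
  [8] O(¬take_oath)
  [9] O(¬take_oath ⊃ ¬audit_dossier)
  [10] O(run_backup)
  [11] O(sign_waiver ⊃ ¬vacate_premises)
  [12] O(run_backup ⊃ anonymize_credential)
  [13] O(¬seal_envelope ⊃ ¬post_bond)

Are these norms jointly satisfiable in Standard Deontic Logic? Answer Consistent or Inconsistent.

Consistent

Premise 7 is O(audit_dossier ⊃ ¬lock_door), but O(audit_dossier) is not derivable from the premises, so it does not yield O(¬lock_door).
So O(¬lock_door) is not derivable, and the apparent clash with O(lock_door) does not arise.
A world satisfying every obligation exists (e.g. anonymize_credential=true, archive_schedule=true, audit_dossier=false, lock_door=true, post_bond=true, release_detainee=false, rotate_keys=false, run_backup=true, seal_envelope=true, sign_waiver=false, take_oath=false, vacate_premises=true); no atom is both obligatory and forbidden, so the set is consistent.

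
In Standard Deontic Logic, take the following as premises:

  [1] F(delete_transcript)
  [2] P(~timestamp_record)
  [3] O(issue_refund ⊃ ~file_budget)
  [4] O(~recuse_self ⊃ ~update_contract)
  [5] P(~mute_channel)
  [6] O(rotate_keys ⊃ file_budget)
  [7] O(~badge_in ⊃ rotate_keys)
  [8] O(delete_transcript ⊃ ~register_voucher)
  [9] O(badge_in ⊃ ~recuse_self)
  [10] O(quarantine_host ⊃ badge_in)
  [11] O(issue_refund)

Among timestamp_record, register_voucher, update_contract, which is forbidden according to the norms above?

update_contract

From premise 11 we have O(issue_refund).
Applying K to premise 3 (O(issue_refund ⊃ ~file_budget)) and O(issue_refund) yields O(~file_budget).
Premise 6 is O(rotate_keys ⊃ file_budget); contrapositively O(~file_budget ⊃ ~rotate_keys). Since O(~file_budget) holds, K gives O(~rotate_keys).
Premise 7 is O(~badge_in ⊃ rotate_keys); contrapositively O(~rotate_keys ⊃ badge_in). Since O(~rotate_keys) holds, K gives O(badge_in).
Premise 9 is O(badge_in ⊃ ~recuse_self); since O(badge_in), deontic closure gives O(~recuse_self).
With premise 4, O(~recuse_self ⊃ ~update_contract), the K-axiom yields O(~update_contract).
So O(~update_contract) holds, i.e. update_contract is forbidden. None of the other listed options is forbidden under the premises.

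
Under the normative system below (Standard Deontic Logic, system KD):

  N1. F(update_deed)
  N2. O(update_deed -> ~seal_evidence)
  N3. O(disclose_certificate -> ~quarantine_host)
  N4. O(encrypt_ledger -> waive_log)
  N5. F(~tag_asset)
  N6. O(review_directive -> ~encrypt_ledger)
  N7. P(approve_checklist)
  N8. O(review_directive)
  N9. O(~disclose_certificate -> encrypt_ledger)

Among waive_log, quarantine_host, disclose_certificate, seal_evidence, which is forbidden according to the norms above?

Premise 8 gives O(review_directive).
From O(review_directive) and premise 6, O(review_directive -> ~encrypt_ledger), we obtain O(~encrypt_ledger).
The contrapositive of premise 9 (O(~disclose_certificate -> encrypt_ledger)) is O(~encrypt_ledger -> disclose_certificate), and O(~encrypt_ledger) is already established, so O(disclose_certificate).
From O(disclose_certificate) and premise 3, O(disclose_certificate -> ~quarantine_host), we obtain O(~quarantine_host).
So O(~quarantine_host) holds, i.e. quarantine_host is forbidden. None of the other listed options is forbidden under the premises.

quarantine_host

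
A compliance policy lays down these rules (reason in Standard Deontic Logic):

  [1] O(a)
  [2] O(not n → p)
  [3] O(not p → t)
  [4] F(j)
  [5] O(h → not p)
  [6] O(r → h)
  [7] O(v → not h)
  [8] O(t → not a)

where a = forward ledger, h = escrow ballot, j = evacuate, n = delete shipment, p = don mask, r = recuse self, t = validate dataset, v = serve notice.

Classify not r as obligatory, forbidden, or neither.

Obligatory

Premise 1 states O(a) outright.
The contrapositive of premise 8 (O(t → not a)) is O(a → not t), and O(a) is already established, so O(not t).
Premise 3 is O(not p → t); contrapositively O(not t → p). Since O(not t) holds, K gives O(p).
Premise 5 is O(h → not p); contrapositively O(p → not h). Since O(p) holds, K gives O(not h).
Premise 6 is O(r → h); contrapositively O(not h → not r). Since O(not h) holds, K gives O(not r).
Premises 2, 4, 7 do not contribute to this derivation.
Hence not r is obligatory.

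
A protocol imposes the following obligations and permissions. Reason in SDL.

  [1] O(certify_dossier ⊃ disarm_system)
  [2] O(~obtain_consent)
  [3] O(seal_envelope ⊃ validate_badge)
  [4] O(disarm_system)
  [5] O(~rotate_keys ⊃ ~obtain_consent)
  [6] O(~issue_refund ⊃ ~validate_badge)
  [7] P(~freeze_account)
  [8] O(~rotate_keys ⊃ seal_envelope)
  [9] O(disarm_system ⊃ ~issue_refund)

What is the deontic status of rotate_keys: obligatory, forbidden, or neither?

Premise 4 states O(disarm_system) outright.
Premise 9 is O(disarm_system ⊃ ~issue_refund); since O(disarm_system), deontic closure gives O(~issue_refund).
From O(~issue_refund) and premise 6, O(~issue_refund ⊃ ~validate_badge), we obtain O(~validate_badge).
Premise 3 is O(seal_envelope ⊃ validate_badge); contrapositively O(~validate_badge ⊃ ~seal_envelope). Since O(~validate_badge) holds, K gives O(~seal_envelope).
The contrapositive of premise 8 (O(~rotate_keys ⊃ seal_envelope)) is O(~seal_envelope ⊃ rotate_keys), and O(~seal_envelope) is already established, so O(rotate_keys).
Premises 1, 2, 5, 7 do not contribute to this derivation.
Hence rotate_keys is obligatory.

Obligatory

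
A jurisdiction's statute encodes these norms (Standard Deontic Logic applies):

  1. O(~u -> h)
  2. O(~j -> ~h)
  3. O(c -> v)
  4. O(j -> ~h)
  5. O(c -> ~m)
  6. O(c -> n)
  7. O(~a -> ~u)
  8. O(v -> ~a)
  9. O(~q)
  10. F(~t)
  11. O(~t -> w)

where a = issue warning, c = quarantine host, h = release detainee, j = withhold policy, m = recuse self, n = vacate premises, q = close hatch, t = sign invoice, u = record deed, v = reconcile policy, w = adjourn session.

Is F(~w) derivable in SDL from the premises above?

No

Premise 11 is O(~t -> w), but O(~t) is not derivable from the premises, so it does not yield O(w).
No other premise forces O(w). An ideal world satisfying every premise can still have ~w true, so F(~w) is not derivable.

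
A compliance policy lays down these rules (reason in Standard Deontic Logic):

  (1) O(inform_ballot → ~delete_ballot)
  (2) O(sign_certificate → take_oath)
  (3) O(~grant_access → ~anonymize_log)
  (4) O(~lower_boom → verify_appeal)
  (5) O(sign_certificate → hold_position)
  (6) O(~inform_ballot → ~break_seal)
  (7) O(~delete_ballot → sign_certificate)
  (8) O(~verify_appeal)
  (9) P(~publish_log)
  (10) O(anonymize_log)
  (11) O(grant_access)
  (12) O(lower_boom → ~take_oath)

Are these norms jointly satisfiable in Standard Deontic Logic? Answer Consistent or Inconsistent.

Premise 3 is O(~grant_access → ~anonymize_log), but O(~grant_access) is not derivable from the premises, so it does not yield O(~anonymize_log).
So O(~anonymize_log) is not derivable, and the apparent clash with O(anonymize_log) does not arise.
A world satisfying every obligation exists (e.g. anonymize_log=true, break_seal=false, delete_ballot=true, grant_access=true, hold_position=false, inform_ballot=false, lower_boom=true, publish_log=false, sign_certificate=false, take_oath=false, verify_appeal=false); no atom is both obligatory and forbidden, so the set is consistent.

Consistent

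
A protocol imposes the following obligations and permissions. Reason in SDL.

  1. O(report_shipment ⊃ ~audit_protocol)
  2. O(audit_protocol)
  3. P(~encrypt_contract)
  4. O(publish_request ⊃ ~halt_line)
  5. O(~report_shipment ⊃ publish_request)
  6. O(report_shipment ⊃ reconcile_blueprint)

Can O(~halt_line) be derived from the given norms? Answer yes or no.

Yes

Premise 2 states O(audit_protocol) outright.
The contrapositive of premise 1 (O(report_shipment ⊃ ~audit_protocol)) is O(audit_protocol ⊃ ~report_shipment), and O(audit_protocol) is already established, so O(~report_shipment).
From O(~report_shipment) and premise 5, O(~report_shipment ⊃ publish_request), we obtain O(publish_request).
Premise 4 is O(publish_request ⊃ ~halt_line); since O(publish_request), deontic closure gives O(~halt_line).
Premises 3, 6 do not contribute to this derivation.
So O(~halt_line) follows.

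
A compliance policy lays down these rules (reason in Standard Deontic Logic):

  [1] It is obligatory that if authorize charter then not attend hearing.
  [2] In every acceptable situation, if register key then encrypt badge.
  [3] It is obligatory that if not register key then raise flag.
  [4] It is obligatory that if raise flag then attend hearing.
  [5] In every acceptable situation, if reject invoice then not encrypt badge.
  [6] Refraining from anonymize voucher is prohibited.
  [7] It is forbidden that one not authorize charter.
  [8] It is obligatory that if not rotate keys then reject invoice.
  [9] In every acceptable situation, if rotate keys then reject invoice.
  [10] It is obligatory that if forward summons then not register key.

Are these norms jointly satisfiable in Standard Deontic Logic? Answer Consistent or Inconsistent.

Inconsistent

Premises 9 and 8 cover both cases: O(rotate_keys → reject_invoice) and O(¬rotate_keys → reject_invoice). Since rotate_keys ∨ ¬rotate_keys is a tautology, O(reject_invoice) follows.
From O(reject_invoice) and premise 5, O(reject_invoice → ¬encrypt_badge), we obtain O(¬encrypt_badge).
The contrapositive of premise 2 (O(register_key → encrypt_badge)) is O(¬encrypt_badge → ¬register_key), and O(¬encrypt_badge) is already established, so O(¬register_key).
From O(¬register_key) and premise 3, O(¬register_key → raise_flag), we obtain O(raise_flag).
Applying K to premise 4 (O(raise_flag → attend_hearing)) and O(raise_flag) yields O(attend_hearing).
Premise 1, O(authorize_charter → ¬attend_hearing), contraposes to O(attend_hearing → ¬authorize_charter); with O(attend_hearing) we get O(¬authorize_charter).
Yet premise 7 is F(¬authorize_charter), i.e. O(authorize_charter).
We now have both O(¬authorize_charter) and O(authorize_charter) — authorize_charter is simultaneously obligatory and forbidden, violating the D-axiom.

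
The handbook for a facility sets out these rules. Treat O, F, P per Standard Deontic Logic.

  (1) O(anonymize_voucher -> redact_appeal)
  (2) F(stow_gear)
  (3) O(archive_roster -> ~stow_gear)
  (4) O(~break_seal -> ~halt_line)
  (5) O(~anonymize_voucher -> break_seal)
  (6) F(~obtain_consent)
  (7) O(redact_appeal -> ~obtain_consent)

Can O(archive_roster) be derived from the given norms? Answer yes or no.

No

Premise 3 is O(archive_roster -> ~stow_gear); even if O(~stow_gear) held, inferring O(archive_roster) would be affirming the consequent — invalid.
No other premise forces O(archive_roster). An ideal world satisfying every premise can still have archive_roster false, so O(archive_roster) is not derivable.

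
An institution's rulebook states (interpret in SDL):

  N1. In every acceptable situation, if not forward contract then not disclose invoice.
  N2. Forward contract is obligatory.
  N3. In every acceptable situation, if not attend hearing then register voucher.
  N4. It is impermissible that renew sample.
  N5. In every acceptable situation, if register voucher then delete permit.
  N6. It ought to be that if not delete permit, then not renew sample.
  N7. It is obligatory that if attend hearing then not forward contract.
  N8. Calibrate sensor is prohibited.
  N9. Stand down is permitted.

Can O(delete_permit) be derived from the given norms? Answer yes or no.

From premise 2 we have O(forward_contract).
Premise 7 is O(attend_hearing → ¬forward_contract); contrapositively O(forward_contract → ¬attend_hearing). Since O(forward_contract) holds, K gives O(¬attend_hearing).
From O(¬attend_hearing) and premise 3, O(¬attend_hearing → register_voucher), we obtain O(register_voucher).
From O(register_voucher) and premise 5, O(register_voucher → delete_permit), we obtain O(delete_permit).
Premises 1, 4, 6, 8, 9 do not contribute to this derivation.
So O(delete_permit) follows.

Yes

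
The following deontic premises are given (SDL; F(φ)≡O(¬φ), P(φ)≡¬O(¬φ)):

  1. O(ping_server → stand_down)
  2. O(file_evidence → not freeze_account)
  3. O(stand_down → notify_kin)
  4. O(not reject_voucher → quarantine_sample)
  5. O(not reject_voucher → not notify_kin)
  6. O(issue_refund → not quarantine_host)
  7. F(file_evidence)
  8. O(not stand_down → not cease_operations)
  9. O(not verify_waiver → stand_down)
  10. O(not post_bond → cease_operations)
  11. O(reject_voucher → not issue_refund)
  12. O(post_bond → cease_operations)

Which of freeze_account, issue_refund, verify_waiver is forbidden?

issue_refund

Premises 12 and 10 cover both cases: O(post_bond → cease_operations) and O(not post_bond → cease_operations). Since post_bond ∨ not post_bond is a tautology, O(cease_operations) follows.
The contrapositive of premise 8 (O(not stand_down → not cease_operations)) is O(cease_operations → stand_down), and O(cease_operations) is already established, so O(stand_down).
Applying K to premise 3 (O(stand_down → notify_kin)) and O(stand_down) yields O(notify_kin).
Premise 5, O(not reject_voucher → not notify_kin), contraposes to O(notify_kin → reject_voucher); with O(notify_kin) we get O(reject_voucher).
With premise 11, O(reject_voucher → not issue_refund), the K-axiom yields O(not issue_refund).
So O(not issue_refund) holds, i.e. issue_refund is forbidden. None of the other listed options is forbidden under the premises.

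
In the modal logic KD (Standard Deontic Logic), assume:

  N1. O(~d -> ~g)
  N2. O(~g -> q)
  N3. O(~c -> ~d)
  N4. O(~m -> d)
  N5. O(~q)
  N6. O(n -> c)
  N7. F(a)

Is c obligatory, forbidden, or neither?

Premise 5 gives O(~q).
The contrapositive of premise 2 (O(~g -> q)) is O(~q -> g), and O(~q) is already established, so O(g).
Premise 1 is O(~d -> ~g); contrapositively O(g -> d). Since O(g) holds, K gives O(d).
The contrapositive of premise 3 (O(~c -> ~d)) is O(d -> c), and O(d) is already established, so O(c).
Premises 4, 6, 7 do not contribute to this derivation.
Hence c is obligatory.

Obligatory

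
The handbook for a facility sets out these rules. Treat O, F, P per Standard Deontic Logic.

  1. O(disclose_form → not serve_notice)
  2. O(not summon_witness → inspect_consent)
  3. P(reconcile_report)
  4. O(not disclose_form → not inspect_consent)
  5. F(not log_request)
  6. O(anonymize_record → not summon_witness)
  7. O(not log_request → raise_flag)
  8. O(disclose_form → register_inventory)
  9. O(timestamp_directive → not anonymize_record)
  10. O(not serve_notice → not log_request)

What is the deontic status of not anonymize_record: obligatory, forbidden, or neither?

Obligatory

Premise 5 is F(not log_request), i.e. O(log_request).
The contrapositive of premise 10 (O(not serve_notice → not log_request)) is O(log_request → serve_notice), and O(log_request) is already established, so O(serve_notice).
Premise 1 is O(disclose_form → not serve_notice); contrapositively O(serve_notice → not disclose_form). Since O(serve_notice) holds, K gives O(not disclose_form).
Premise 4 is O(not disclose_form → not inspect_consent); since O(not disclose_form), deontic closure gives O(not inspect_consent).
Premise 2 is O(not summon_witness → inspect_consent); contrapositively O(not inspect_consent → summon_witness). Since O(not inspect_consent) holds, K gives O(summon_witness).
Premise 6, O(anonymize_record → not summon_witness), contraposes to O(summon_witness → not anonymize_record); with O(summon_witness) we get O(not anonymize_record).
Premises 3, 7, 8, 9 do not contribute to this derivation.
Hence not anonymize_record is obligatory.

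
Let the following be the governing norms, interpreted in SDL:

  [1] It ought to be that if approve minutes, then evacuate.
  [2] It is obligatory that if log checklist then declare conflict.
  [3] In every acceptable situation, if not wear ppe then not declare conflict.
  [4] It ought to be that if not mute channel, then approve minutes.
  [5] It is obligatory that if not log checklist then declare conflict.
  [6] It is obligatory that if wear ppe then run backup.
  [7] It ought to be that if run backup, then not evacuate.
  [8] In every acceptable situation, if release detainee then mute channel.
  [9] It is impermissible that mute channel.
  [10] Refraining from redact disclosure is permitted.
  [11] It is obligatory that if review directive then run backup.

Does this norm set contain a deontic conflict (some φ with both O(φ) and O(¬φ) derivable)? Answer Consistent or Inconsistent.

Inconsistent

Premises 5 and 2 are O(¬log_checklist → declare_conflict) and O(log_checklist → declare_conflict); every ideal world satisfies ¬log_checklist or log_checklist, so in either case declare_conflict holds — hence O(declare_conflict).
Premise 3, O(¬wear_ppe → ¬declare_conflict), contraposes to O(declare_conflict → wear_ppe); with O(declare_conflict) we get O(wear_ppe).
From O(wear_ppe) and premise 6, O(wear_ppe → run_backup), we obtain O(run_backup).
Premise 7 is O(run_backup → ¬evacuate); since O(run_backup), deontic closure gives O(¬evacuate).
Premise 1 is O(approve_minutes → evacuate); contrapositively O(¬evacuate → ¬approve_minutes). Since O(¬evacuate) holds, K gives O(¬approve_minutes).
Premise 4 is O(¬mute_channel → approve_minutes); contrapositively O(¬approve_minutes → mute_channel). Since O(¬approve_minutes) holds, K gives O(mute_channel).
However, F(mute_channel) at premise 9 amounts to O(¬mute_channel).
We now have both O(mute_channel) and O(¬mute_channel) — mute_channel is simultaneously obligatory and forbidden, violating the D-axiom.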